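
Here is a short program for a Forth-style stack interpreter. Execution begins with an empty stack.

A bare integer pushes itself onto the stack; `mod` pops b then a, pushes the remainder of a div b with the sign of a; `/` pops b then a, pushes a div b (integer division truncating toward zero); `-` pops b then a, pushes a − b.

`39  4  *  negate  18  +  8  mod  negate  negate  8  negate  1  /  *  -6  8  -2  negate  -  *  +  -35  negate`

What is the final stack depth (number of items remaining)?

39     : [39]
4      : [39, 4]
*      : [156]
negate : [-156]
18     : [-156, 18]
+      : [-138]
8      : [-138, 8]
mod    : [-2]
negate : [2]
negate : [-2]
8      : [-2, 8]
negate : [-2, -8]
1      : [-2, -8, 1]
/      : [-2, -8]
*      : [16]
-6     : [16, -6]
8      : [16, -6, 8]
-2     : [16, -6, 8, -2]
negate : [16, -6, 8, 2]
-      : [16, -6, 6]
*      : [16, -36]
+      : [-20]
-35    : [-20, -35]
negate : [-20, 35]

2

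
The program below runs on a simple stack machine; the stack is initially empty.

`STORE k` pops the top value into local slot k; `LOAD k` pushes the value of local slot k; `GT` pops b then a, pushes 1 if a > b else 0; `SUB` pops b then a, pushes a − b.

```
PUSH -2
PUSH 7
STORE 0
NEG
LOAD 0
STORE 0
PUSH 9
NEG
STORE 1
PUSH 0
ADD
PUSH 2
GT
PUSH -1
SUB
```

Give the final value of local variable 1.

PUSH -2 -> [-2]
PUSH 7  -> [-2, 7]
STORE 0 -> [-2]
NEG     -> [2]
LOAD 0  -> [2, 7]
STORE 0 -> [2]
PUSH 9  -> [2, 9]
NEG     -> [2, -9]
STORE 1 -> [2]
PUSH 0  -> [2, 0]
ADD     -> [2]
PUSH 2  -> [2, 2]
GT      -> [0]
PUSH -1 -> [0, -1]
SUB     -> [1]

-9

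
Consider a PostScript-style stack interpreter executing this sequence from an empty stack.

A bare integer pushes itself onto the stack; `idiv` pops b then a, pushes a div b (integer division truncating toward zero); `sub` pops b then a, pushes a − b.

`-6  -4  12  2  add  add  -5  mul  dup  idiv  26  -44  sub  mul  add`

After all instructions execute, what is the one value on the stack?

64

-6   : -6
-4   : -6 -4
12   : -6 -4 12
2    : -6 -4 12 2
add  : -6 -4 14
add  : -6 10
-5   : -6 10 -5
mul  : -6 -50
dup  : -6 -50 -50
idiv : -6 1
26   : -6 1 26
-44  : -6 1 26 -44
sub  : -6 1 70
mul  : -6 70
add  : 64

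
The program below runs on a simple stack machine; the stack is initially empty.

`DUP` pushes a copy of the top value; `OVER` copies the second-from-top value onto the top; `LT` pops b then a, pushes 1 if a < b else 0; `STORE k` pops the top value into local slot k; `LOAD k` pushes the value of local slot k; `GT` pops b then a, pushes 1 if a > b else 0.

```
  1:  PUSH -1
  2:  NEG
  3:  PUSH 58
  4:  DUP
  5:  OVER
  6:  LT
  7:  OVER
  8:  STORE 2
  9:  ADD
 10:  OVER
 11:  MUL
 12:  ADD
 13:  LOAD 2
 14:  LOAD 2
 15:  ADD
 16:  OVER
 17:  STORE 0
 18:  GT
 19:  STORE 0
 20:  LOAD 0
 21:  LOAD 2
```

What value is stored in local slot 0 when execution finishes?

PUSH -1 -> -1
NEG     -> 1
PUSH 58 -> 1 58
DUP     -> 1 58 58
OVER    -> 1 58 58 58
LT      -> 1 58 0
OVER    -> 1 58 0 58
STORE 2 -> 1 58 0
ADD     -> 1 58
OVER    -> 1 58 1
MUL     -> 1 58
ADD     -> 59
LOAD 2  -> 59 58
LOAD 2  -> 59 58 58
ADD     -> 59 116
OVER    -> 59 116 59
STORE 0 -> 59 116
GT      -> 0
STORE 0 -> (empty)
LOAD 0  -> 0
LOAD 2  -> 0 58

0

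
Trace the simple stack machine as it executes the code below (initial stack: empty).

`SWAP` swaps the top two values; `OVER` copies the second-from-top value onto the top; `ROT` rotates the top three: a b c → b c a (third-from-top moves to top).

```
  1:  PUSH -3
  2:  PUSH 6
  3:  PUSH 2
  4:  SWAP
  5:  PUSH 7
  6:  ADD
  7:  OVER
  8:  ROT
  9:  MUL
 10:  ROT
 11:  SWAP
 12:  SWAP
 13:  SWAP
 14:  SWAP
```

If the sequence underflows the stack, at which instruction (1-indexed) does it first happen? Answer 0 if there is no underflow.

PUSH -3 → -3
PUSH 6  → -3 6
PUSH 2  → -3 6 2
SWAP    → -3 2 6
PUSH 7  → -3 2 6 7
ADD     → -3 2 13
OVER    → -3 2 13 2
ROT     → -3 13 2 2
MUL     → -3 13 4
ROT     → 13 4 -3
SWAP    → 13 -3 4
SWAP    → 13 4 -3
SWAP    → 13 -3 4
SWAP    → 13 4 -3

0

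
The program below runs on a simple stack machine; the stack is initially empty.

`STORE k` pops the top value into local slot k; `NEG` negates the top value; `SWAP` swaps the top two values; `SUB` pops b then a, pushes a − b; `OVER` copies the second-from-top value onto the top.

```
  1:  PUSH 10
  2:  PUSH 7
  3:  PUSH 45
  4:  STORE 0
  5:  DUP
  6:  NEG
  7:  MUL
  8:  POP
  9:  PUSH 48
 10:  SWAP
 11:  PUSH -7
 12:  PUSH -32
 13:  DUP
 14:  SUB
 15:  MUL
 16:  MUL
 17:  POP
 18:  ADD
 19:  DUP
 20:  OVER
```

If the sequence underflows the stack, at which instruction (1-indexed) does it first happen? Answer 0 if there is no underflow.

PUSH 10   [10]
PUSH 7    [10, 7]
PUSH 45   [10, 7, 45]
STORE 0   [10, 7]
DUP       [10, 7, 7]
NEG       [10, 7, -7]
MUL       [10, -49]
POP       [10]
PUSH 48   [10, 48]
SWAP      [48, 10]
PUSH -7   [48, 10, -7]
PUSH -32  [48, 10, -7, -32]
DUP       [48, 10, -7, -32, -32]
SUB       [48, 10, -7, 0]
MUL       [48, 10, 0]
MUL       [48, 0]
POP       [48]
ADD  — needs 2 operands, stack has 1 → underflow

18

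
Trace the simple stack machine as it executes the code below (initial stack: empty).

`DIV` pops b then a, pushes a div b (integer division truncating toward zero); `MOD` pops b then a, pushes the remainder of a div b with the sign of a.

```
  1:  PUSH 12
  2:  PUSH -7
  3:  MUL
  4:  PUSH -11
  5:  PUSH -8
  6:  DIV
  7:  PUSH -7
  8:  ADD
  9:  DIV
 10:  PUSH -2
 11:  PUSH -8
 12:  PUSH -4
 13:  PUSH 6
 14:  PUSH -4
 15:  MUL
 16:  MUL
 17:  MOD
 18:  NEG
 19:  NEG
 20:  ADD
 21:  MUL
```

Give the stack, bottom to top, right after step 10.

PUSH 12  -> [12]
PUSH -7  -> [12, -7]
MUL      -> [-84]
PUSH -11 -> [-84, -11]
PUSH -8  -> [-84, -11, -8]
DIV      -> [-84, 1]
PUSH -7  -> [-84, 1, -7]
ADD      -> [-84, -6]
DIV      -> [14]
PUSH -2  -> [14, -2]

[14, -2]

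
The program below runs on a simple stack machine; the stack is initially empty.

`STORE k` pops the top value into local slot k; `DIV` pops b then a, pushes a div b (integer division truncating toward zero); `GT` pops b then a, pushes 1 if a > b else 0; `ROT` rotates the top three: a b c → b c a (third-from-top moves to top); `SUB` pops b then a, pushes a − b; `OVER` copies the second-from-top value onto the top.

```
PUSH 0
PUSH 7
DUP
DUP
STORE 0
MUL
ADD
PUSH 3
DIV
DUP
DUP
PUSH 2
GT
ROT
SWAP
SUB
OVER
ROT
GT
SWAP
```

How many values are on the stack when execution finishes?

PUSH 0  → [0]
PUSH 7  → [0, 7]
DUP     → [0, 7, 7]
DUP     → [0, 7, 7, 7]
STORE 0 → [0, 7, 7]
MUL     → [0, 49]
ADD     → [49]
PUSH 3  → [49, 3]
DIV     → [16]
DUP     → [16, 16]
DUP     → [16, 16, 16]
PUSH 2  → [16, 16, 16, 2]
GT      → [16, 16, 1]
ROT     → [16, 1, 16]
SWAP    → [16, 16, 1]
SUB     → [16, 15]
OVER    → [16, 15, 16]
ROT     → [15, 16, 16]
GT      → [15, 0]
SWAP    → [0, 15]

2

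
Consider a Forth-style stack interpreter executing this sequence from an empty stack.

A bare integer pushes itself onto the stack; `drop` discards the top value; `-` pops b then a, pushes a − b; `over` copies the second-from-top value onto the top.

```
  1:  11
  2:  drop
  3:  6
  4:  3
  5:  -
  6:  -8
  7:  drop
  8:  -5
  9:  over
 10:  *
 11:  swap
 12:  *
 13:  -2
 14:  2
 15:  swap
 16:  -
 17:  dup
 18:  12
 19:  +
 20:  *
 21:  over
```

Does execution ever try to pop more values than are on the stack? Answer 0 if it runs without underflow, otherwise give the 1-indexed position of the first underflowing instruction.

11    11
drop  (empty)
6     6
3     6 3
-     3
-8    3 -8
drop  3
-5    3 -5
over  3 -5 3
*     3 -15
swap  -15 3
*     -45
-2    -45 -2
2     -45 -2 2
swap  -45 2 -2
-     -45 4
dup   -45 4 4
12    -45 4 4 12
+     -45 4 16
*     -45 64
over  -45 64 -45

0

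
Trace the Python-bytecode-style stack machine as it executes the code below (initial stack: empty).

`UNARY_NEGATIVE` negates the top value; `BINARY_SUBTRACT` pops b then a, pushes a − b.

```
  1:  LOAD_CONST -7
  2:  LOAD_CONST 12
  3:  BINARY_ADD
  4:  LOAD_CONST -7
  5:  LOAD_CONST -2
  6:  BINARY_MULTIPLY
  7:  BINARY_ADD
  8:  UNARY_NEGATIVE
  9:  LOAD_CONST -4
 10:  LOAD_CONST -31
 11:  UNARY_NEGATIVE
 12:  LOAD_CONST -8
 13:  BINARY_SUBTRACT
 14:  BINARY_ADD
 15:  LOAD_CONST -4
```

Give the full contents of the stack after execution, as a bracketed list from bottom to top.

[-19, 35, -4]

LOAD_CONST -7    -7
LOAD_CONST 12    -7 12
BINARY_ADD       5
LOAD_CONST -7    5 -7
LOAD_CONST -2    5 -7 -2
BINARY_MULTIPLY  5 14
BINARY_ADD       19
UNARY_NEGATIVE   -19
LOAD_CONST -4    -19 -4
LOAD_CONST -31   -19 -4 -31
UNARY_NEGATIVE   -19 -4 31
LOAD_CONST -8    -19 -4 31 -8
BINARY_SUBTRACT  -19 -4 39
BINARY_ADD       -19 35
LOAD_CONST -4    -19 35 -4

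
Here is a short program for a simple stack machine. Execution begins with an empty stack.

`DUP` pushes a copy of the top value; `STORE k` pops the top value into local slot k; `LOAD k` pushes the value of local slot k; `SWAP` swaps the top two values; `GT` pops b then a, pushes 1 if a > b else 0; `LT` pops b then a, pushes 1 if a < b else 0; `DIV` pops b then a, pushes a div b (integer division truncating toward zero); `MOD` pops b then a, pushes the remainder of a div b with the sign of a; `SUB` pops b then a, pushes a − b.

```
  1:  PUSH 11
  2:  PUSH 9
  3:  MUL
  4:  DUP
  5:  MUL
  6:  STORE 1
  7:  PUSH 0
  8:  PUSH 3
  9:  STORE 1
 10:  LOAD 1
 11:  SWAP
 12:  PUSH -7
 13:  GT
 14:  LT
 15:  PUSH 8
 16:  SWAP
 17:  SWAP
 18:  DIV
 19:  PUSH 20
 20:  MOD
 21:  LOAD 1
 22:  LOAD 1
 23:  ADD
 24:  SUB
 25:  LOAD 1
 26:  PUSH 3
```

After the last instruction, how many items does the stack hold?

3

PUSH 11 -> [11]
PUSH 9  -> [11, 9]
MUL     -> [99]
DUP     -> [99, 99]
MUL     -> [9801]
STORE 1 -> []
PUSH 0  -> [0]
PUSH 3  -> [0, 3]
STORE 1 -> [0]
LOAD 1  -> [0, 3]
SWAP    -> [3, 0]
PUSH -7 -> [3, 0, -7]
GT      -> [3, 1]
LT      -> [0]
PUSH 8  -> [0, 8]
SWAP    -> [8, 0]
SWAP    -> [0, 8]
DIV     -> [0]
PUSH 20 -> [0, 20]
MOD     -> [0]
LOAD 1  -> [0, 3]
LOAD 1  -> [0, 3, 3]
ADD     -> [0, 6]
SUB     -> [-6]
LOAD 1  -> [-6, 3]
PUSH 3  -> [-6, 3, 3]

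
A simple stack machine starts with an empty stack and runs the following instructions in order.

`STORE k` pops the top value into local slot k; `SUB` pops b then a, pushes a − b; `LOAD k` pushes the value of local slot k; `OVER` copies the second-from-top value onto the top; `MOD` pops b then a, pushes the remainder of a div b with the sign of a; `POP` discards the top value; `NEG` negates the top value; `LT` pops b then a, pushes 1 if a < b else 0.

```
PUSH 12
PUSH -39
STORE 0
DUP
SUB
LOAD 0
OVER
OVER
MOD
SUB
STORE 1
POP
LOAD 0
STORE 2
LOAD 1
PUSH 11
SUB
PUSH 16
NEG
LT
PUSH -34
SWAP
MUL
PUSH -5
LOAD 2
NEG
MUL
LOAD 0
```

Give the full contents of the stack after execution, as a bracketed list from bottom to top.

[-34, -195, -39]

PUSH 12  → 12
PUSH -39 → 12 -39
STORE 0  → 12
DUP      → 12 12
SUB      → 0
LOAD 0   → 0 -39
OVER     → 0 -39 0
OVER     → 0 -39 0 -39
MOD      → 0 -39 0
SUB      → 0 -39
STORE 1  → 0
POP      → (empty)
LOAD 0   → -39
STORE 2  → (empty)
LOAD 1   → -39
PUSH 11  → -39 11
SUB      → -50
PUSH 16  → -50 16
NEG      → -50 -16
LT       → 1
PUSH -34 → 1 -34
SWAP     → -34 1
MUL      → -34
PUSH -5  → -34 -5
LOAD 2   → -34 -5 -39
NEG      → -34 -5 39
MUL      → -34 -195
LOAD 0   → -34 -195 -39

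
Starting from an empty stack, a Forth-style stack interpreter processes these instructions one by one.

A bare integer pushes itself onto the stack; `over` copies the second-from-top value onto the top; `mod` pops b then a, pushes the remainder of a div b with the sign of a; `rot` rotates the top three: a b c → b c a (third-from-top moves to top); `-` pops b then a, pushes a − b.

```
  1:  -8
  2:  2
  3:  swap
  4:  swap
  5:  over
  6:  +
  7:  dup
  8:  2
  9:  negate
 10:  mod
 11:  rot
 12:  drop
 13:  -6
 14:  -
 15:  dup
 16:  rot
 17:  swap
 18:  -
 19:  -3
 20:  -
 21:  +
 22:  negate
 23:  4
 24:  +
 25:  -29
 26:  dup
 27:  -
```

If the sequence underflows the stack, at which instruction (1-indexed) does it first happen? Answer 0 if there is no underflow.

-8     : -8
2      : -8 2
swap   : 2 -8
swap   : -8 2
over   : -8 2 -8
+      : -8 -6
dup    : -8 -6 -6
2      : -8 -6 -6 2
negate : -8 -6 -6 -2
mod    : -8 -6 0
rot    : -6 0 -8
drop   : -6 0
-6     : -6 0 -6
-      : -6 6
dup    : -6 6 6
rot    : 6 6 -6
swap   : 6 -6 6
-      : 6 -12
-3     : 6 -12 -3
-      : 6 -9
+      : -3
negate : 3
4      : 3 4
+      : 7
-29    : 7 -29
dup    : 7 -29 -29
-      : 7 0

0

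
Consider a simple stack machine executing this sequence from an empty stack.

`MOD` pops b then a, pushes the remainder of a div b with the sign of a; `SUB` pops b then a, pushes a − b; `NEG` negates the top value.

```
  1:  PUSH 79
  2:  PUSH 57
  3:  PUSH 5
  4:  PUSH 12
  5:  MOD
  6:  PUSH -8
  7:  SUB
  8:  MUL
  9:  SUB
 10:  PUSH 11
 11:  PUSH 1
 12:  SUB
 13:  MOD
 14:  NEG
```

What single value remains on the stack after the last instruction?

PUSH 79  [79]
PUSH 57  [79, 57]
PUSH 5   [79, 57, 5]
PUSH 12  [79, 57, 5, 12]
MOD      [79, 57, 5]
PUSH -8  [79, 57, 5, -8]
SUB      [79, 57, 13]
MUL      [79, 741]
SUB      [-662]
PUSH 11  [-662, 11]
PUSH 1   [-662, 11, 1]
SUB      [-662, 10]
MOD      [-2]
NEG      [2]

2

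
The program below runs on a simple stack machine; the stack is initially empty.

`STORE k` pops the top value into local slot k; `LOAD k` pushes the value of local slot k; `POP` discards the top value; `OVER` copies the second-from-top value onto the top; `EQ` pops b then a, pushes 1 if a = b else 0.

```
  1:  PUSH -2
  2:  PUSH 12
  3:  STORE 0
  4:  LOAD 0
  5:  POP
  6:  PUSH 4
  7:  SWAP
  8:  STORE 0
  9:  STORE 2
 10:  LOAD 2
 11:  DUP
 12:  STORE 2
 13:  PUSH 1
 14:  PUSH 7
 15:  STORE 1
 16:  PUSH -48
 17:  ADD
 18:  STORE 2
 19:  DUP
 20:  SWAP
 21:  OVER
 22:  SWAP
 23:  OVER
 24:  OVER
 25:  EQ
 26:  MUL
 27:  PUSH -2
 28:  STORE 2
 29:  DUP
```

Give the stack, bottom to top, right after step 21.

PUSH -2   -2
PUSH 12   -2 12
STORE 0   -2
LOAD 0    -2 12
POP       -2
PUSH 4    -2 4
SWAP      4 -2
STORE 0   4
STORE 2   (empty)
LOAD 2    4
DUP       4 4
STORE 2   4
PUSH 1    4 1
PUSH 7    4 1 7
STORE 1   4 1
PUSH -48  4 1 -48
ADD       4 -47
STORE 2   4
DUP       4 4
SWAP      4 4
OVER      4 4 4

[4, 4, 4]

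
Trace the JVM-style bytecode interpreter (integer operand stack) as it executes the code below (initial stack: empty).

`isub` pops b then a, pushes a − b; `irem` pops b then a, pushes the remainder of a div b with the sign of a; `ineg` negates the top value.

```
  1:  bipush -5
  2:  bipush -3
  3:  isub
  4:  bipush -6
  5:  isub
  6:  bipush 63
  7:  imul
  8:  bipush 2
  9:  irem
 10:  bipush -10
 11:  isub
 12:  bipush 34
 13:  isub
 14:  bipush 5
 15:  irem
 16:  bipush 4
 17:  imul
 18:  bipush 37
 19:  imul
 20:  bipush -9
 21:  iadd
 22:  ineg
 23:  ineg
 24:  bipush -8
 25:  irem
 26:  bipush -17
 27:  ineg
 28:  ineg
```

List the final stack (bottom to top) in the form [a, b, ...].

bipush -5  -> [-5]
bipush -3  -> [-5, -3]
isub       -> [-2]
bipush -6  -> [-2, -6]
isub       -> [4]
bipush 63  -> [4, 63]
imul       -> [252]
bipush 2   -> [252, 2]
irem       -> [0]
bipush -10 -> [0, -10]
isub       -> [10]
bipush 34  -> [10, 34]
isub       -> [-24]
bipush 5   -> [-24, 5]
irem       -> [-4]
bipush 4   -> [-4, 4]
imul       -> [-16]
bipush 37  -> [-16, 37]
imul       -> [-592]
bipush -9  -> [-592, -9]
iadd       -> [-601]
ineg       -> [601]
ineg       -> [-601]
bipush -8  -> [-601, -8]
irem       -> [-1]
bipush -17 -> [-1, -17]
ineg       -> [-1, 17]
ineg       -> [-1, -17]

[-1, -17]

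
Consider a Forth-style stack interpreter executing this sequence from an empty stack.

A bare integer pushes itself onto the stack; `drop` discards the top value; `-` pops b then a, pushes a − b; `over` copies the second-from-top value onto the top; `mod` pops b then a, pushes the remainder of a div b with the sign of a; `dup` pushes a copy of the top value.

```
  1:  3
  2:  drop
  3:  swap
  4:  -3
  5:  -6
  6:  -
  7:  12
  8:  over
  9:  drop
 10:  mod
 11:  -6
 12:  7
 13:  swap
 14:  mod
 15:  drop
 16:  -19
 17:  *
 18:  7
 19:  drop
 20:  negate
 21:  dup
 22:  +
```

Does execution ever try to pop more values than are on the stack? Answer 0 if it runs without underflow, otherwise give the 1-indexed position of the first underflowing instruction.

3

3    → 3
drop → (empty)
swap  — needs 2 operands, stack has 0 → underflow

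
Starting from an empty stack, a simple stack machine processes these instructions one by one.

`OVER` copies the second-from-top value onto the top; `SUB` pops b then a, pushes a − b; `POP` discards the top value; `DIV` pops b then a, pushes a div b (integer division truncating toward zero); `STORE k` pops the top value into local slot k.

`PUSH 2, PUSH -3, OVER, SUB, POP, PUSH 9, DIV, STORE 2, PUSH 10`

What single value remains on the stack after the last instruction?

PUSH 2  -> 2
PUSH -3 -> 2 -3
OVER    -> 2 -3 2
SUB     -> 2 -5
POP     -> 2
PUSH 9  -> 2 9
DIV     -> 0
STORE 2 -> (empty)
PUSH 10 -> 10

10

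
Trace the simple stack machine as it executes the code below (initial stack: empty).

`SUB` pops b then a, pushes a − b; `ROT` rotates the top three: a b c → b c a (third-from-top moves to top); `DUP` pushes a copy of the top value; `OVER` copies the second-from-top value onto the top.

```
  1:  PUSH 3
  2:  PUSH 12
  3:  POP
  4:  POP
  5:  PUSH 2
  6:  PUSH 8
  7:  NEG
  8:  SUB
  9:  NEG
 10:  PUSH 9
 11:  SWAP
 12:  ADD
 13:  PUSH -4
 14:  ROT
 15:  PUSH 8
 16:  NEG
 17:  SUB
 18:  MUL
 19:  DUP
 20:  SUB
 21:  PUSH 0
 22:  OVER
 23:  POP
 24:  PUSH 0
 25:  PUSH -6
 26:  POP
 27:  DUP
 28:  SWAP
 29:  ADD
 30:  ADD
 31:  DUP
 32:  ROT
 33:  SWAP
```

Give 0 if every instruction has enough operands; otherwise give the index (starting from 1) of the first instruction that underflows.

14

PUSH 3  : 3
PUSH 12 : 3 12
POP     : 3
POP     : (empty)
PUSH 2  : 2
PUSH 8  : 2 8
NEG     : 2 -8
SUB     : 10
NEG     : -10
PUSH 9  : -10 9
SWAP    : 9 -10
ADD     : -1
PUSH -4 : -1 -4
ROT  — needs 3 operands, stack has 2 → underflow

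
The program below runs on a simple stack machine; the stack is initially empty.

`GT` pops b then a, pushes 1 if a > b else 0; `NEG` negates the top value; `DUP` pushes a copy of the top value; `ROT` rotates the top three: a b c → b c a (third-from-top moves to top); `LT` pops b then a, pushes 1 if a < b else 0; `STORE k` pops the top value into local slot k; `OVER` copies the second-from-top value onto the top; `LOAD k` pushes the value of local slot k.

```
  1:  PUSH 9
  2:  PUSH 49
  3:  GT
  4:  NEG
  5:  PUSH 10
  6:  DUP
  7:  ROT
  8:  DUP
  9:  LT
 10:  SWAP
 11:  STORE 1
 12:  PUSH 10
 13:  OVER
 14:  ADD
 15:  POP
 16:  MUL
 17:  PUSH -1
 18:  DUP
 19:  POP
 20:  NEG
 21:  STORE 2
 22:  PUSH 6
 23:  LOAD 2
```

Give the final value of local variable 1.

PUSH 9  → [9]
PUSH 49 → [9, 49]
GT      → [0]
NEG     → [0]
PUSH 10 → [0, 10]
DUP     → [0, 10, 10]
ROT     → [10, 10, 0]
DUP     → [10, 10, 0, 0]
LT      → [10, 10, 0]
SWAP    → [10, 0, 10]
STORE 1 → [10, 0]
PUSH 10 → [10, 0, 10]
OVER    → [10, 0, 10, 0]
ADD     → [10, 0, 10]
POP     → [10, 0]
MUL     → [0]
PUSH -1 → [0, -1]
DUP     → [0, -1, -1]
POP     → [0, -1]
NEG     → [0, 1]
STORE 2 → [0]
PUSH 6  → [0, 6]
LOAD 2  → [0, 6, 1]

10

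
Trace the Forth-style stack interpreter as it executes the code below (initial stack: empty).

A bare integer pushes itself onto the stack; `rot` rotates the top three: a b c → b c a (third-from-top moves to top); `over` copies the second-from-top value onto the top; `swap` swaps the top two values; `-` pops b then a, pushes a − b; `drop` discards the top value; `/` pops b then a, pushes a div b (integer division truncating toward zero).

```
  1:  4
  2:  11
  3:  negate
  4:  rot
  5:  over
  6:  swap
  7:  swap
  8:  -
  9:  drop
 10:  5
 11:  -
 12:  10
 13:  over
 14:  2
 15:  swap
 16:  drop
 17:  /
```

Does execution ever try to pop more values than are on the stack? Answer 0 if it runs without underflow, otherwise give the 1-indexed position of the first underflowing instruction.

4

4      → 4
11     → 4 11
negate → 4 -11
rot  — needs 3 operands, stack has 2 → underflow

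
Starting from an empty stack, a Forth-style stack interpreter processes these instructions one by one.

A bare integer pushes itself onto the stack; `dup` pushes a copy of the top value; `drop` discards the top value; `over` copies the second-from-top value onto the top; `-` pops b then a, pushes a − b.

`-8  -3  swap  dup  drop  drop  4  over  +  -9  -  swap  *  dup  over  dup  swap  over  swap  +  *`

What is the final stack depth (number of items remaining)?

-8   → -8
-3   → -8 -3
swap → -3 -8
dup  → -3 -8 -8
drop → -3 -8
drop → -3
4    → -3 4
over → -3 4 -3
+    → -3 1
-9   → -3 1 -9
-    → -3 10
swap → 10 -3
*    → -30
dup  → -30 -30
over → -30 -30 -30
dup  → -30 -30 -30 -30
swap → -30 -30 -30 -30
over → -30 -30 -30 -30 -30
swap → -30 -30 -30 -30 -30
+    → -30 -30 -30 -60
*    → -30 -30 1800

3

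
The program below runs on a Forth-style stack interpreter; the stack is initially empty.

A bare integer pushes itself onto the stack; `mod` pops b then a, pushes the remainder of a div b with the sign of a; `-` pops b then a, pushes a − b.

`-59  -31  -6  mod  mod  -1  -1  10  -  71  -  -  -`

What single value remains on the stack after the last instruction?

-59 -> [-59]
-31 -> [-59, -31]
-6  -> [-59, -31, -6]
mod -> [-59, -1]
mod -> [0]
-1  -> [0, -1]
-1  -> [0, -1, -1]
10  -> [0, -1, -1, 10]
-   -> [0, -1, -11]
71  -> [0, -1, -11, 71]
-   -> [0, -1, -82]
-   -> [0, 81]
-   -> [-81]

-81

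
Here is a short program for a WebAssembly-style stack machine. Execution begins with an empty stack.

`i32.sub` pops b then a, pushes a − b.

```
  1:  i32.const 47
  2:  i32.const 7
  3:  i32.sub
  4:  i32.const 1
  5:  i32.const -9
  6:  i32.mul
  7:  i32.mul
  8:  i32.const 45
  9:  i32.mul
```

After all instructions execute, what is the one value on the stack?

i32.const 47 → [47]
i32.const 7  → [47, 7]
i32.sub      → [40]
i32.const 1  → [40, 1]
i32.const -9 → [40, 1, -9]
i32.mul      → [40, -9]
i32.mul      → [-360]
i32.const 45 → [-360, 45]
i32.mul      → [-16200]

-16200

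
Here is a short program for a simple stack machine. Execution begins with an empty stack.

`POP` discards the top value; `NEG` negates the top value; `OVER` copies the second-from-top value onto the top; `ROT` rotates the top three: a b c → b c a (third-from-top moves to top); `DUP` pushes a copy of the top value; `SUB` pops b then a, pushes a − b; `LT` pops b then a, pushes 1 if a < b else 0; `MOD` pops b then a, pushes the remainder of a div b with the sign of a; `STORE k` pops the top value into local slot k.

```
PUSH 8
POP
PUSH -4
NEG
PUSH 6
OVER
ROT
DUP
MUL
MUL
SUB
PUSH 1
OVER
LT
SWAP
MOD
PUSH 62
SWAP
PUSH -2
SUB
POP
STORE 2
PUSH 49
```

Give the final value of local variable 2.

62

PUSH 8  -> 8
POP     -> (empty)
PUSH -4 -> -4
NEG     -> 4
PUSH 6  -> 4 6
OVER    -> 4 6 4
ROT     -> 6 4 4
DUP     -> 6 4 4 4
MUL     -> 6 4 16
MUL     -> 6 64
SUB     -> -58
PUSH 1  -> -58 1
OVER    -> -58 1 -58
LT      -> -58 0
SWAP    -> 0 -58
MOD     -> 0
PUSH 62 -> 0 62
SWAP    -> 62 0
PUSH -2 -> 62 0 -2
SUB     -> 62 2
POP     -> 62
STORE 2 -> (empty)
PUSH 49 -> 49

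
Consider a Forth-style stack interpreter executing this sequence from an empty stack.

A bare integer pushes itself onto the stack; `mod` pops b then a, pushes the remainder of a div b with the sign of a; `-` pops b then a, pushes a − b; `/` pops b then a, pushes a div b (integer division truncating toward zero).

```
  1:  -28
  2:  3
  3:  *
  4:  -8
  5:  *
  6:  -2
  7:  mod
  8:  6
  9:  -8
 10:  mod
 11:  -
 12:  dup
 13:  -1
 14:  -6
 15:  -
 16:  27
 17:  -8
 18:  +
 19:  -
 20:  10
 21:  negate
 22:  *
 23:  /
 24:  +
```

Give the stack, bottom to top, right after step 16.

-28 : [-28]
3   : [-28, 3]
*   : [-84]
-8  : [-84, -8]
*   : [672]
-2  : [672, -2]
mod : [0]
6   : [0, 6]
-8  : [0, 6, -8]
mod : [0, 6]
-   : [-6]
dup : [-6, -6]
-1  : [-6, -6, -1]
-6  : [-6, -6, -1, -6]
-   : [-6, -6, 5]
27  : [-6, -6, 5, 27]

[-6, -6, 5, 27]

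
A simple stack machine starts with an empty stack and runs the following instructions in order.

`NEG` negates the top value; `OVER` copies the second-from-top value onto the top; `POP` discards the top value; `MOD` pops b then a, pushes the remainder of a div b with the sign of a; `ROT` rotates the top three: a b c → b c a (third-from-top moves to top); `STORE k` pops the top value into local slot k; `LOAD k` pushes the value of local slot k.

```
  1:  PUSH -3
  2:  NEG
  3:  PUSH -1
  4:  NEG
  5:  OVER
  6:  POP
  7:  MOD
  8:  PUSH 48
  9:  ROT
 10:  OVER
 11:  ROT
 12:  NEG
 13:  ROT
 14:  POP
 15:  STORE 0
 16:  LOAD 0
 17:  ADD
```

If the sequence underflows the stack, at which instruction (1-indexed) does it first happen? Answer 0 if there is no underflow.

9

PUSH -3  [-3]
NEG      [3]
PUSH -1  [3, -1]
NEG      [3, 1]
OVER     [3, 1, 3]
POP      [3, 1]
MOD      [0]
PUSH 48  [0, 48]
ROT  — needs 3 operands, stack has 2 → underflow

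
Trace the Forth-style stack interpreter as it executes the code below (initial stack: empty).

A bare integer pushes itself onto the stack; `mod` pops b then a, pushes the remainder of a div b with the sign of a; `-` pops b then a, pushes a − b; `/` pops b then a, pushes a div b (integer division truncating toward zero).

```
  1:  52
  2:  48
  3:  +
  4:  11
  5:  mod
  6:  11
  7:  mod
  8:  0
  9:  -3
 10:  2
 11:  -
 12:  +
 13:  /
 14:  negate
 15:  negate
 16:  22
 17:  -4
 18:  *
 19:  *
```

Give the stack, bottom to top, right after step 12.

52  → 52
48  → 52 48
+   → 100
11  → 100 11
mod → 1
11  → 1 11
mod → 1
0   → 1 0
-3  → 1 0 -3
2   → 1 0 -3 2
-   → 1 0 -5
+   → 1 -5

[1, -5]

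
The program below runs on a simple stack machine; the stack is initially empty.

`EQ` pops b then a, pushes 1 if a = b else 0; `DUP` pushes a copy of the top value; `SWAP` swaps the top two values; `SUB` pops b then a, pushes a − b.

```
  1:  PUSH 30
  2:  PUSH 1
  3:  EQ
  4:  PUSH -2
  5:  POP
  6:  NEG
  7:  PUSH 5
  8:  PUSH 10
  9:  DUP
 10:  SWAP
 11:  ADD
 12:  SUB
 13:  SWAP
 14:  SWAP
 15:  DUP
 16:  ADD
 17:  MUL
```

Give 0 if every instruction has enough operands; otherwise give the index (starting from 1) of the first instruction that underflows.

PUSH 30 → 30
PUSH 1  → 30 1
EQ      → 0
PUSH -2 → 0 -2
POP     → 0
NEG     → 0
PUSH 5  → 0 5
PUSH 10 → 0 5 10
DUP     → 0 5 10 10
SWAP    → 0 5 10 10
ADD     → 0 5 20
SUB     → 0 -15
SWAP    → -15 0
SWAP    → 0 -15
DUP     → 0 -15 -15
ADD     → 0 -30
MUL     → 0

0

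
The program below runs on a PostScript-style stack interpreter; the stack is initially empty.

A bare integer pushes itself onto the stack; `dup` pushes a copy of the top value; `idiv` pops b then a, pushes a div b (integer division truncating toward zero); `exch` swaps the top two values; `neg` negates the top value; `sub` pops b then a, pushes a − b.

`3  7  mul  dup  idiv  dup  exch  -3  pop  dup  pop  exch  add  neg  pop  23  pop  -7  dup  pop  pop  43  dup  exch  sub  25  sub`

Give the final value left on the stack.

3     [3]
7     [3, 7]
mul   [21]
dup   [21, 21]
idiv  [1]
dup   [1, 1]
exch  [1, 1]
-3    [1, 1, -3]
pop   [1, 1]
dup   [1, 1, 1]
pop   [1, 1]
exch  [1, 1]
add   [2]
neg   [-2]
pop   []
23    [23]
pop   []
-7    [-7]
dup   [-7, -7]
pop   [-7]
pop   []
43    [43]
dup   [43, 43]
exch  [43, 43]
sub   [0]
25    [0, 25]
sub   [-25]

-25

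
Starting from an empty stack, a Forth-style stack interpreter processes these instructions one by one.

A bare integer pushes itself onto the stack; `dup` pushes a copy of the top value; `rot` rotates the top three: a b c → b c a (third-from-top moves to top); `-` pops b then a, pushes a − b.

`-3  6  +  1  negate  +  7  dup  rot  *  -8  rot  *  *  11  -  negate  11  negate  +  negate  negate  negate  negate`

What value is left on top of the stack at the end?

-3      -3
6       -3 6
+       3
1       3 1
negate  3 -1
+       2
7       2 7
dup     2 7 7
rot     7 7 2
*       7 14
-8      7 14 -8
rot     14 -8 7
*       14 -56
*       -784
11      -784 11
-       -795
negate  795
11      795 11
negate  795 -11
+       784
negate  -784
negate  784
negate  -784
negate  784

784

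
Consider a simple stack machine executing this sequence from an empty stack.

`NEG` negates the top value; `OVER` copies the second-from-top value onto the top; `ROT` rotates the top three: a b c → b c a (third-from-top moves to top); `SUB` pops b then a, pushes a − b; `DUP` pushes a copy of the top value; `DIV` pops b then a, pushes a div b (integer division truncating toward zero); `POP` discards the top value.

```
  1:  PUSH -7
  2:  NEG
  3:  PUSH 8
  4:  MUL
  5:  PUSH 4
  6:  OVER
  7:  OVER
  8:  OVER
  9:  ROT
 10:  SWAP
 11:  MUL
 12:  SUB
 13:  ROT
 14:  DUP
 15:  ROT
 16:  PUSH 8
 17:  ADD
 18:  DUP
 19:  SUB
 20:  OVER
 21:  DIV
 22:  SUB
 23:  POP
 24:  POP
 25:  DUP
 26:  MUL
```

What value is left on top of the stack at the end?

PUSH -7 -> [-7]
NEG     -> [7]
PUSH 8  -> [7, 8]
MUL     -> [56]
PUSH 4  -> [56, 4]
OVER    -> [56, 4, 56]
OVER    -> [56, 4, 56, 4]
OVER    -> [56, 4, 56, 4, 56]
ROT     -> [56, 4, 4, 56, 56]
SWAP    -> [56, 4, 4, 56, 56]
MUL     -> [56, 4, 4, 3136]
SUB     -> [56, 4, -3132]
ROT     -> [4, -3132, 56]
DUP     -> [4, -3132, 56, 56]
ROT     -> [4, 56, 56, -3132]
PUSH 8  -> [4, 56, 56, -3132, 8]
ADD     -> [4, 56, 56, -3124]
DUP     -> [4, 56, 56, -3124, -3124]
SUB     -> [4, 56, 56, 0]
OVER    -> [4, 56, 56, 0, 56]
DIV     -> [4, 56, 56, 0]
SUB     -> [4, 56, 56]
POP     -> [4, 56]
POP     -> [4]
DUP     -> [4, 4]
MUL     -> [16]

16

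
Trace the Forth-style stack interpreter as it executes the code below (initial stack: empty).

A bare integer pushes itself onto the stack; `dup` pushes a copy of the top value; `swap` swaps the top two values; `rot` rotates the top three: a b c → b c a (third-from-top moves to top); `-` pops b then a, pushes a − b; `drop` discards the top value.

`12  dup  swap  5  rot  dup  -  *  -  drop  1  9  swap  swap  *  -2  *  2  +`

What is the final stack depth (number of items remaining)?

12   -> 12
dup  -> 12 12
swap -> 12 12
5    -> 12 12 5
rot  -> 12 5 12
dup  -> 12 5 12 12
-    -> 12 5 0
*    -> 12 0
-    -> 12
drop -> (empty)
1    -> 1
9    -> 1 9
swap -> 9 1
swap -> 1 9
*    -> 9
-2   -> 9 -2
*    -> -18
2    -> -18 2
+    -> -16

1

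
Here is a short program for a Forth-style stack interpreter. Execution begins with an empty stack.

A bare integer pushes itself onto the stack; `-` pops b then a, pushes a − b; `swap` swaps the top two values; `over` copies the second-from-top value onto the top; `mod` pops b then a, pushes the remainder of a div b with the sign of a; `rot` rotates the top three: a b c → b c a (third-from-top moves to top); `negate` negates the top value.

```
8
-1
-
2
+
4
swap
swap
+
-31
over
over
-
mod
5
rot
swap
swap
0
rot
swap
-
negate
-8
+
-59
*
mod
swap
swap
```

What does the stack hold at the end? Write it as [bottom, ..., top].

[-31, 15]

8      : 8
-1     : 8 -1
-      : 9
2      : 9 2
+      : 11
4      : 11 4
swap   : 4 11
swap   : 11 4
+      : 15
-31    : 15 -31
over   : 15 -31 15
over   : 15 -31 15 -31
-      : 15 -31 46
mod    : 15 -31
5      : 15 -31 5
rot    : -31 5 15
swap   : -31 15 5
swap   : -31 5 15
0      : -31 5 15 0
rot    : -31 15 0 5
swap   : -31 15 5 0
-      : -31 15 5
negate : -31 15 -5
-8     : -31 15 -5 -8
+      : -31 15 -13
-59    : -31 15 -13 -59
*      : -31 15 767
mod    : -31 15
swap   : 15 -31
swap   : -31 15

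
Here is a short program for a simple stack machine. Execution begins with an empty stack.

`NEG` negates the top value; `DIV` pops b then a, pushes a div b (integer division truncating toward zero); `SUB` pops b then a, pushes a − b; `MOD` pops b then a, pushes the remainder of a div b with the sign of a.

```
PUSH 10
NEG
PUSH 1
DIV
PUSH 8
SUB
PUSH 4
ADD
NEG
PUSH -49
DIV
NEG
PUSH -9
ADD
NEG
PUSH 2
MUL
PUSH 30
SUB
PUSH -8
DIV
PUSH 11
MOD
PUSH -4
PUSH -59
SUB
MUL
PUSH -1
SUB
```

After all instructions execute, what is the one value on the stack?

56

PUSH 10   [10]
NEG       [-10]
PUSH 1    [-10, 1]
DIV       [-10]
PUSH 8    [-10, 8]
SUB       [-18]
PUSH 4    [-18, 4]
ADD       [-14]
NEG       [14]
PUSH -49  [14, -49]
DIV       [0]
NEG       [0]
PUSH -9   [0, -9]
ADD       [-9]
NEG       [9]
PUSH 2    [9, 2]
MUL       [18]
PUSH 30   [18, 30]
SUB       [-12]
PUSH -8   [-12, -8]
DIV       [1]
PUSH 11   [1, 11]
MOD       [1]
PUSH -4   [1, -4]
PUSH -59  [1, -4, -59]
SUB       [1, 55]
MUL       [55]
PUSH -1   [55, -1]
SUB       [56]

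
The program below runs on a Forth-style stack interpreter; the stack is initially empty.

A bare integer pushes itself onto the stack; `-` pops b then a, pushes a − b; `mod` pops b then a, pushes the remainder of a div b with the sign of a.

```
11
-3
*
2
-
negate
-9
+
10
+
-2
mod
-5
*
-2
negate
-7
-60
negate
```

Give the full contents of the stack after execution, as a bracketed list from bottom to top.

[0, 2, -7, 60]

11     : [11]
-3     : [11, -3]
*      : [-33]
2      : [-33, 2]
-      : [-35]
negate : [35]
-9     : [35, -9]
+      : [26]
10     : [26, 10]
+      : [36]
-2     : [36, -2]
mod    : [0]
-5     : [0, -5]
*      : [0]
-2     : [0, -2]
negate : [0, 2]
-7     : [0, 2, -7]
-60    : [0, 2, -7, -60]
negate : [0, 2, -7, 60]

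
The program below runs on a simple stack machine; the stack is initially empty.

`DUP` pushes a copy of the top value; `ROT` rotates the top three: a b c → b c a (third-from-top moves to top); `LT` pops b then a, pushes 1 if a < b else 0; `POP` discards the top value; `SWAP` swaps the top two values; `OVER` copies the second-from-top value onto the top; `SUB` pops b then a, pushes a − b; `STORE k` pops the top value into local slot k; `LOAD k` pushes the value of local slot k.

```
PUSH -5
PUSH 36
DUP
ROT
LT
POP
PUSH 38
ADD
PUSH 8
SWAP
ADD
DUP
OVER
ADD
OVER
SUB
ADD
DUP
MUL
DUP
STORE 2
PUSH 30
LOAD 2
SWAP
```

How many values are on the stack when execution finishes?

PUSH -5 : [-5]
PUSH 36 : [-5, 36]
DUP     : [-5, 36, 36]
ROT     : [36, 36, -5]
LT      : [36, 0]
POP     : [36]
PUSH 38 : [36, 38]
ADD     : [74]
PUSH 8  : [74, 8]
SWAP    : [8, 74]
ADD     : [82]
DUP     : [82, 82]
OVER    : [82, 82, 82]
ADD     : [82, 164]
OVER    : [82, 164, 82]
SUB     : [82, 82]
ADD     : [164]
DUP     : [164, 164]
MUL     : [26896]
DUP     : [26896, 26896]
STORE 2 : [26896]
PUSH 30 : [26896, 30]
LOAD 2  : [26896, 30, 26896]
SWAP    : [26896, 26896, 30]

3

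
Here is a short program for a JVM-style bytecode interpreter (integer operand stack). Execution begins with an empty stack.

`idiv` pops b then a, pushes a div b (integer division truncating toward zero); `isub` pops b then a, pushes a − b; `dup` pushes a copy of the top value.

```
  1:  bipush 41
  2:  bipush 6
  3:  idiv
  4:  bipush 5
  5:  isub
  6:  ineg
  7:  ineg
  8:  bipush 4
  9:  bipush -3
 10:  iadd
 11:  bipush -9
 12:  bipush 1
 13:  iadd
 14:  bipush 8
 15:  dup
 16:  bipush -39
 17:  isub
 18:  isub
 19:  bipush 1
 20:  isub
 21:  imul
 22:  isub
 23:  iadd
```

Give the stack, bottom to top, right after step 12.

[1, 1, -9, 1]

bipush 41 : [41]
bipush 6  : [41, 6]
idiv      : [6]
bipush 5  : [6, 5]
isub      : [1]
ineg      : [-1]
ineg      : [1]
bipush 4  : [1, 4]
bipush -3 : [1, 4, -3]
iadd      : [1, 1]
bipush -9 : [1, 1, -9]
bipush 1  : [1, 1, -9, 1]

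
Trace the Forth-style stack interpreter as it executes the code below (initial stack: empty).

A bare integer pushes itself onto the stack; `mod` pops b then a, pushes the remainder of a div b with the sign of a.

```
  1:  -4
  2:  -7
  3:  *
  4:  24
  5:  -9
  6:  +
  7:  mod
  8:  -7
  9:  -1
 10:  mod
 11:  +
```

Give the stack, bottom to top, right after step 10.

-4  -> [-4]
-7  -> [-4, -7]
*   -> [28]
24  -> [28, 24]
-9  -> [28, 24, -9]
+   -> [28, 15]
mod -> [13]
-7  -> [13, -7]
-1  -> [13, -7, -1]
mod -> [13, 0]

[13, 0]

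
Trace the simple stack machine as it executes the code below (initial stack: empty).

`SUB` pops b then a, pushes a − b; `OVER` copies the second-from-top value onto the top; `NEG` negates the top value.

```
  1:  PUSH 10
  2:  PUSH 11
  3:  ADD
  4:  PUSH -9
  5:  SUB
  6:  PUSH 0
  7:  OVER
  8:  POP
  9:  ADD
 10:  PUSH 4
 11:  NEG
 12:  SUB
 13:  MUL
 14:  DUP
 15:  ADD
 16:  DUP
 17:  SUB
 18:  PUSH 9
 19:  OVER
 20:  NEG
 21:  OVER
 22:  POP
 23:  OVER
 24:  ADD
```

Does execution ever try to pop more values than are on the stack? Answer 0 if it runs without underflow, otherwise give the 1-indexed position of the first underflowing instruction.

PUSH 10 : 10
PUSH 11 : 10 11
ADD     : 21
PUSH -9 : 21 -9
SUB     : 30
PUSH 0  : 30 0
OVER    : 30 0 30
POP     : 30 0
ADD     : 30
PUSH 4  : 30 4
NEG     : 30 -4
SUB     : 34
MUL  — needs 2 operands, stack has 1 → underflow

13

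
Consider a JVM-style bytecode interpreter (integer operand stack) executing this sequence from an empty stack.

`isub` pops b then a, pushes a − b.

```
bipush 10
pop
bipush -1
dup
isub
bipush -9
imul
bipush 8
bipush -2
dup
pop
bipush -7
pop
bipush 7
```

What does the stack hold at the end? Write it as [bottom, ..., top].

bipush 10 : [10]
pop       : []
bipush -1 : [-1]
dup       : [-1, -1]
isub      : [0]
bipush -9 : [0, -9]
imul      : [0]
bipush 8  : [0, 8]
bipush -2 : [0, 8, -2]
dup       : [0, 8, -2, -2]
pop       : [0, 8, -2]
bipush -7 : [0, 8, -2, -7]
pop       : [0, 8, -2]
bipush 7  : [0, 8, -2, 7]

[0, 8, -2, 7]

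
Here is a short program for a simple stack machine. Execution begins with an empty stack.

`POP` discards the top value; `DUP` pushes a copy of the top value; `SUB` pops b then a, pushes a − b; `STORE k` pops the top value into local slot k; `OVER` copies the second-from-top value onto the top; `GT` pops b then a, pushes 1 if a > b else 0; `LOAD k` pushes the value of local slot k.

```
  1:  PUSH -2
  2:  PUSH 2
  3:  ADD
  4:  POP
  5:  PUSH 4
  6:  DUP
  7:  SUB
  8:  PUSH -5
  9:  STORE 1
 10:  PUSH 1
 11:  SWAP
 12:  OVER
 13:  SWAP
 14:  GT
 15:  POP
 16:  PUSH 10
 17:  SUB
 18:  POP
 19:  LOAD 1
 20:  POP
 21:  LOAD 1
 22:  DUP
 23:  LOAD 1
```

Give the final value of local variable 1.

PUSH -2 -> -2
PUSH 2  -> -2 2
ADD     -> 0
POP     -> (empty)
PUSH 4  -> 4
DUP     -> 4 4
SUB     -> 0
PUSH -5 -> 0 -5
STORE 1 -> 0
PUSH 1  -> 0 1
SWAP    -> 1 0
OVER    -> 1 0 1
SWAP    -> 1 1 0
GT      -> 1 1
POP     -> 1
PUSH 10 -> 1 10
SUB     -> -9
POP     -> (empty)
LOAD 1  -> -5
POP     -> (empty)
LOAD 1  -> -5
DUP     -> -5 -5
LOAD 1  -> -5 -5 -5

-5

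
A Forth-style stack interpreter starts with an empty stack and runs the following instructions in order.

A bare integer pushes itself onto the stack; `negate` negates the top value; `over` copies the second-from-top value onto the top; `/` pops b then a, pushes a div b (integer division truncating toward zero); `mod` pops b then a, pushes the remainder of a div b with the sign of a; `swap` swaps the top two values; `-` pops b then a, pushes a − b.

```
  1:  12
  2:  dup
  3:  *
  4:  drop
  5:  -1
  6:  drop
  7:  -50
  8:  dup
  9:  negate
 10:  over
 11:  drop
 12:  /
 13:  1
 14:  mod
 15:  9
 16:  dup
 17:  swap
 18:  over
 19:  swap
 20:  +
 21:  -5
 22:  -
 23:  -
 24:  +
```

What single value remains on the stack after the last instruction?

-14

12     : 12
dup    : 12 12
*      : 144
drop   : (empty)
-1     : -1
drop   : (empty)
-50    : -50
dup    : -50 -50
negate : -50 50
over   : -50 50 -50
drop   : -50 50
/      : -1
1      : -1 1
mod    : 0
9      : 0 9
dup    : 0 9 9
swap   : 0 9 9
over   : 0 9 9 9
swap   : 0 9 9 9
+      : 0 9 18
-5     : 0 9 18 -5
-      : 0 9 23
-      : 0 -14
+      : -14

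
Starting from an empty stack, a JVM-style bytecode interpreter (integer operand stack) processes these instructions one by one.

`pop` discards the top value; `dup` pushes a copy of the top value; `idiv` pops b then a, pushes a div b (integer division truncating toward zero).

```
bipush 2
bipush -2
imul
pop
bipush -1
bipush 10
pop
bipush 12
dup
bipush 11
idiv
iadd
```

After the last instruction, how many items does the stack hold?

bipush 2  -> 2
bipush -2 -> 2 -2
imul      -> -4
pop       -> (empty)
bipush -1 -> -1
bipush 10 -> -1 10
pop       -> -1
bipush 12 -> -1 12
dup       -> -1 12 12
bipush 11 -> -1 12 12 11
idiv      -> -1 12 1
iadd      -> -1 13

2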